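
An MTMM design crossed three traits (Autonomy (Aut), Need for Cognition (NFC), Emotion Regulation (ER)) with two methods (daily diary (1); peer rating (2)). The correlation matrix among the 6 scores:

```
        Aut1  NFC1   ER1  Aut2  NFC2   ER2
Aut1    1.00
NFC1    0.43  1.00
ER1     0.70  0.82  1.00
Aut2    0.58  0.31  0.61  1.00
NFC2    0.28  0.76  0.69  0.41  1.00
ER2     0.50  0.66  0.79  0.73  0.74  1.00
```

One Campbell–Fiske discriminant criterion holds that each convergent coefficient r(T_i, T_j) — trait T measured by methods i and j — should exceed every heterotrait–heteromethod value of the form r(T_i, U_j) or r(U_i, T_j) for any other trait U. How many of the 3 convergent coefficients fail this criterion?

Checking each validity diagonal entry against its comparison values:
Aut (methods 1·2): 0.58 vs {0.28, 0.31, 0.50, 0.61} → fail.
NFC (methods 1·2): 0.76 vs {0.31, 0.28, 0.66, 0.69} → pass.
ER (methods 1·2): 0.79 vs {0.61, 0.50, 0.69, 0.66} → pass.
1 of 3 fail.

1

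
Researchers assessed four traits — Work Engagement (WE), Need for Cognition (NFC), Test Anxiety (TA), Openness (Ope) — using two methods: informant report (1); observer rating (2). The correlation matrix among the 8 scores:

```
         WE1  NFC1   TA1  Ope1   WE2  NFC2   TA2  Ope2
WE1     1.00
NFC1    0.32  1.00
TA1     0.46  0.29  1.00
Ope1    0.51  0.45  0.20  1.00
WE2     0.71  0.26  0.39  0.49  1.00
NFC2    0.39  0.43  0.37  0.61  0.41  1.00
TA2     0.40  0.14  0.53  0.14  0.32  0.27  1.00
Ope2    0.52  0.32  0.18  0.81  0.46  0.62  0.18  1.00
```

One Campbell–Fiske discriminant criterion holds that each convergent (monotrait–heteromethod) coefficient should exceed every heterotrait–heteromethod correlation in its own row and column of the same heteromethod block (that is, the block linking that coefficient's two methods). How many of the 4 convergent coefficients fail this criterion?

Convergent coefficients and their comparison sets:
WE (methods 1·2): 0.71 vs {0.39, 0.26, 0.40, 0.39, 0.52, 0.49} → pass.
NFC (methods 1·2): 0.43 vs {0.26, 0.39, 0.14, 0.37, 0.32, 0.61} → fail.
TA (methods 1·2): 0.53 vs {0.39, 0.40, 0.37, 0.14, 0.18, 0.14} → pass.
Ope (methods 1·2): 0.81 vs {0.49, 0.52, 0.61, 0.32, 0.14, 0.18} → pass.
1 of 4 fail.

1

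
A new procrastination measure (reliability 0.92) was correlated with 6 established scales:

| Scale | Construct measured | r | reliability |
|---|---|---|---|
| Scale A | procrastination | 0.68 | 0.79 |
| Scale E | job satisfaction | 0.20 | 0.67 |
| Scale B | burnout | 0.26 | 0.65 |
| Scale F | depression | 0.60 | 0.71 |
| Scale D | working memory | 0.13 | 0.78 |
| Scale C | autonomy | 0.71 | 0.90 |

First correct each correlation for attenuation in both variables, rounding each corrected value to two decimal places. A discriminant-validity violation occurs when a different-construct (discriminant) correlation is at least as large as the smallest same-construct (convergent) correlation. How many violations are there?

Disattenuated r (r / √(r_scale · r_new)):
  Scale A (conv): 0.68 / √(0.79·0.92) = 0.80
  Scale E (disc): 0.20 / √(0.67·0.92) = 0.25
  Scale B (disc): 0.26 / √(0.65·0.92) = 0.34
  Scale F (disc): 0.60 / √(0.71·0.92) = 0.74
  Scale D (disc): 0.13 / √(0.78·0.92) = 0.15
  Scale C (disc): 0.71 / √(0.90·0.92) = 0.78
Smallest convergent = 0.80. Discriminant values: 0.25, 0.34, 0.74, 0.15, 0.78; count ≥ 0.80 → 0.

0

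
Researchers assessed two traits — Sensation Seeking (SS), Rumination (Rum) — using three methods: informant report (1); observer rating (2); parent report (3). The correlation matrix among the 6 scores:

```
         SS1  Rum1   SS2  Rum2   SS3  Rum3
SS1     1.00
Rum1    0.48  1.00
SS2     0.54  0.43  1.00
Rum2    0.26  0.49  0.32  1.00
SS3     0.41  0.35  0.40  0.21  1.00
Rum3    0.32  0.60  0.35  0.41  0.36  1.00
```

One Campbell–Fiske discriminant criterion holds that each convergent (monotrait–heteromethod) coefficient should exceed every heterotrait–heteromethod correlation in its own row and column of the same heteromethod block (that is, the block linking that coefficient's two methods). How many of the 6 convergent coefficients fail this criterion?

Convergent coefficients and their comparison sets:
SS (methods 1·2): 0.54 vs {0.26, 0.43} → pass.
SS (methods 1·3): 0.41 vs {0.32, 0.35} → pass.
SS (methods 2·3): 0.40 vs {0.35, 0.21} → pass.
Rum (methods 1·2): 0.49 vs {0.43, 0.26} → pass.
Rum (methods 1·3): 0.60 vs {0.35, 0.32} → pass.
Rum (methods 2·3): 0.41 vs {0.21, 0.35} → pass.
0 of 6 fail.

0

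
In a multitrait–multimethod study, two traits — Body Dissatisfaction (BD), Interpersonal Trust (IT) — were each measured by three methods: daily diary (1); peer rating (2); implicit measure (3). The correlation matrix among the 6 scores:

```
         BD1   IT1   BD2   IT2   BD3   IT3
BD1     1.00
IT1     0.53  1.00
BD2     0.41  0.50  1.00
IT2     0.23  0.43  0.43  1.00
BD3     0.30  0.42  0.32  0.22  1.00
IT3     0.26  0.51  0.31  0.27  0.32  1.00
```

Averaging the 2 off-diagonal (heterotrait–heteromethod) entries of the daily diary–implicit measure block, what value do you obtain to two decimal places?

0.34

HTHM values (method 1 × method 3): 0.26, 0.42; mean = 0.68/2 = 0.34.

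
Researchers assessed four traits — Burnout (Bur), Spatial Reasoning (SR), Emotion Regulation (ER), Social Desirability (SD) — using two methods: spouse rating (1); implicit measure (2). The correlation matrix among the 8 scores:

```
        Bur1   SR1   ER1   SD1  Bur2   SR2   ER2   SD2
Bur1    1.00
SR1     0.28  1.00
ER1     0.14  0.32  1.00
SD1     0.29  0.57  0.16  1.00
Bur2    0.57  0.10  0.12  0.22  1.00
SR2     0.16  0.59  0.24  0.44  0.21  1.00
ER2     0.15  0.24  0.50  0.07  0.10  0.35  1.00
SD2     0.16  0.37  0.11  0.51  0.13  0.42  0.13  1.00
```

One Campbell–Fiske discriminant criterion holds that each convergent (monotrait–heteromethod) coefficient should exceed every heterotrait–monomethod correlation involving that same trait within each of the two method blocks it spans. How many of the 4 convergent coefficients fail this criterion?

Each convergent coefficient versus the relevant comparison correlations:
Bur (methods 1·2): 0.57 vs {0.28, 0.21, 0.14, 0.10, 0.29, 0.13} → pass.
SR (methods 1·2): 0.59 vs {0.28, 0.21, 0.32, 0.35, 0.57, 0.42} → pass.
ER (methods 1·2): 0.50 vs {0.14, 0.10, 0.32, 0.35, 0.16, 0.13} → pass.
SD (methods 1·2): 0.51 vs {0.29, 0.13, 0.57, 0.42, 0.16, 0.13} → fail.
1 of 4 fail.

1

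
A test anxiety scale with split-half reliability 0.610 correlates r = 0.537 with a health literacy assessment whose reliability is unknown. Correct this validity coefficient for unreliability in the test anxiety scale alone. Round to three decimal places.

Single correction: r_c = r_obs / √r_xx = 0.537 / √0.610 = 0.537 / 0.7810 ≈ 0.688.

0.688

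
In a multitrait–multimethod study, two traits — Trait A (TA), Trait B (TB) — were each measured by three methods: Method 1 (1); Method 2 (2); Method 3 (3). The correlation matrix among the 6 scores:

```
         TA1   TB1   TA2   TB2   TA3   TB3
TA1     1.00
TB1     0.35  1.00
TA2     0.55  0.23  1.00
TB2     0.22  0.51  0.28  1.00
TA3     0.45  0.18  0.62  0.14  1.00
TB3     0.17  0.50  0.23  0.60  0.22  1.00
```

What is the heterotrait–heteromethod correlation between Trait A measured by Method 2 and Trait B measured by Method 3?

Different traits and methods: r(TA2, TB3) = 0.23.

0.23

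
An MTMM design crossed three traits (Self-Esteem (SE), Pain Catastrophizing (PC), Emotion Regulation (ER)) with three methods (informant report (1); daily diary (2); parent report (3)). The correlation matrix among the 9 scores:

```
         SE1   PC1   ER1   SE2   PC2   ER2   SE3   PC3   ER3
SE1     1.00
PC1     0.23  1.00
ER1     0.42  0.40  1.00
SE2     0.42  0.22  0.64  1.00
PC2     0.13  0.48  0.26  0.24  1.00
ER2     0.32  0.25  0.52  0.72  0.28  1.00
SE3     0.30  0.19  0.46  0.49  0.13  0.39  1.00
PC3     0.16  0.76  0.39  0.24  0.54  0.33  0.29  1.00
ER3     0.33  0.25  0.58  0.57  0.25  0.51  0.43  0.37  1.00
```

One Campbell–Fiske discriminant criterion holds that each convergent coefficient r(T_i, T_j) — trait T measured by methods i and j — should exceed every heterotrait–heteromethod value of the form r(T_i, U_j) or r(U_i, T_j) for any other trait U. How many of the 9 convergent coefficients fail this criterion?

5

Each convergent coefficient versus the relevant comparison correlations:
SE (methods 1·2): 0.42 vs {0.13, 0.22, 0.32, 0.64} → fail.
SE (methods 1·3): 0.30 vs {0.16, 0.19, 0.33, 0.46} → fail.
SE (methods 2·3): 0.49 vs {0.24, 0.13, 0.57, 0.39} → fail.
PC (methods 1·2): 0.48 vs {0.22, 0.13, 0.25, 0.26} → pass.
PC (methods 1·3): 0.76 vs {0.19, 0.16, 0.25, 0.39} → pass.
PC (methods 2·3): 0.54 vs {0.13, 0.24, 0.25, 0.33} → pass.
ER (methods 1·2): 0.52 vs {0.64, 0.32, 0.26, 0.25} → fail.
ER (methods 1·3): 0.58 vs {0.46, 0.33, 0.39, 0.25} → pass.
ER (methods 2·3): 0.51 vs {0.39, 0.57, 0.33, 0.25} → fail.
5 of 9 fail.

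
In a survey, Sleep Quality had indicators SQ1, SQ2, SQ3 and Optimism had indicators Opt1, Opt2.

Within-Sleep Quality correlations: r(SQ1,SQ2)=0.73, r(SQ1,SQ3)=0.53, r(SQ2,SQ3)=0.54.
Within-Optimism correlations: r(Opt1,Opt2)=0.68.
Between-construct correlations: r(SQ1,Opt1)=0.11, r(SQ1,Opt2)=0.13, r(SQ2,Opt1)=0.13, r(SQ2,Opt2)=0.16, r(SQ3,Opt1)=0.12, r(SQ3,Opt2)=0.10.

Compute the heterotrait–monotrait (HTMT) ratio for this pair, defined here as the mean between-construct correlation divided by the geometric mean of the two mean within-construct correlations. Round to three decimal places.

0.196

Mean heterotrait r = 0.75/6 = 0.1250.
Mean within-SQ = 1.80/3 = 0.6000; mean within-Opt = 0.68/1 = 0.6800.
Geometric mean = √(0.6000 × 0.6800) = 0.6387.
HTMT = 0.1250 / 0.6387 = 0.196.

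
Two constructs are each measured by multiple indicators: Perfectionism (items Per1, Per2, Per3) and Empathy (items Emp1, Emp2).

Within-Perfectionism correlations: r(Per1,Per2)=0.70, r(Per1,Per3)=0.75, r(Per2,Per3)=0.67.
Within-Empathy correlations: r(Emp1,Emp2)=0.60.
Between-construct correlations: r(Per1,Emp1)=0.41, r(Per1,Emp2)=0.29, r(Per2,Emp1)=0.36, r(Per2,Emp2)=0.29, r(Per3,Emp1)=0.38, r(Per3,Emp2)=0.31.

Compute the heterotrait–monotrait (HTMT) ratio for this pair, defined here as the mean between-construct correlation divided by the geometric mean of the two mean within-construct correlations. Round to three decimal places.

0.522

Between-construct mean = 2.04/6 = 0.3400.
Mean within-Per = 2.12/3 = 0.7067; mean within-Emp = 0.60/1 = 0.6000.
Geometric mean = √(0.7067 × 0.6000) = 0.6512.
HTMT = 0.3400 / 0.6512 = 0.522.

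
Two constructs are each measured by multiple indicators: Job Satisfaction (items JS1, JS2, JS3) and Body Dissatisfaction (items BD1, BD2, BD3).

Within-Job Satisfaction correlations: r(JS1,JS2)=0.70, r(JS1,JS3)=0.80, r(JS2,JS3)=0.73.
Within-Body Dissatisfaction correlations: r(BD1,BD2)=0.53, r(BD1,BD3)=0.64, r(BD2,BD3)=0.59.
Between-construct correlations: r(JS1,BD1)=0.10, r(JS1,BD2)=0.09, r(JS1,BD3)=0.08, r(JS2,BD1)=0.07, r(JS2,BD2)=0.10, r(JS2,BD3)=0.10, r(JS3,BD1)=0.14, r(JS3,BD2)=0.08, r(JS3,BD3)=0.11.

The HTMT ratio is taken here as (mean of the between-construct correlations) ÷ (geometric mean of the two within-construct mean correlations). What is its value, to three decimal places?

Mean heterotrait r = 0.87/9 = 0.0967.
Mean within-JS = 2.23/3 = 0.7433; mean within-BD = 1.76/3 = 0.5867.
Geometric mean = √(0.7433 × 0.5867) = 0.6604.
HTMT = 0.0967 / 0.6604 = 0.146.

0.146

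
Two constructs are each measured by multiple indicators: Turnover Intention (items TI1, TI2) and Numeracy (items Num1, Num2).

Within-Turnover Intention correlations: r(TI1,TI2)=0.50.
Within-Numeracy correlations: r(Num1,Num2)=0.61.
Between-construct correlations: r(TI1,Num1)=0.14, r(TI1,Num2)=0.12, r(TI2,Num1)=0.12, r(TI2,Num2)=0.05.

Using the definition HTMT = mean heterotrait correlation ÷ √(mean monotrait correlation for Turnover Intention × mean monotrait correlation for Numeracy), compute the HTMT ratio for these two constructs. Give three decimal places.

0.195

Between-construct mean = 0.43/4 = 0.1075.
Mean within-TI = 0.50/1 = 0.5000; mean within-Num = 0.61/1 = 0.6100.
Geometric mean = √(0.5000 × 0.6100) = 0.5523.
HTMT = 0.1075 / 0.5523 = 0.195.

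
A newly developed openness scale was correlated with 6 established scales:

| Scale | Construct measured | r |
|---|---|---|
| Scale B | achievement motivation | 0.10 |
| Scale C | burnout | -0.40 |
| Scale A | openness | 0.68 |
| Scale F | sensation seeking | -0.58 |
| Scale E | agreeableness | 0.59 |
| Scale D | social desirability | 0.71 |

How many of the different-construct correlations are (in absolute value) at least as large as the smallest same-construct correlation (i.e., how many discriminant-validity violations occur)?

1

Convergent (same construct = openness): Scale A.
Smallest convergent = 0.68. Discriminant |r|: 0.10, 0.40, 0.58, 0.59, 0.71; count ≥ 0.68 → 1.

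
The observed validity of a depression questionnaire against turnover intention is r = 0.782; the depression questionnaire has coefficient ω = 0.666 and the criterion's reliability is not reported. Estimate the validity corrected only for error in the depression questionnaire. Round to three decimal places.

0.958

Single correction: r_c = r_obs / √r_xx = 0.782 / √0.666 = 0.782 / 0.8161 ≈ 0.958.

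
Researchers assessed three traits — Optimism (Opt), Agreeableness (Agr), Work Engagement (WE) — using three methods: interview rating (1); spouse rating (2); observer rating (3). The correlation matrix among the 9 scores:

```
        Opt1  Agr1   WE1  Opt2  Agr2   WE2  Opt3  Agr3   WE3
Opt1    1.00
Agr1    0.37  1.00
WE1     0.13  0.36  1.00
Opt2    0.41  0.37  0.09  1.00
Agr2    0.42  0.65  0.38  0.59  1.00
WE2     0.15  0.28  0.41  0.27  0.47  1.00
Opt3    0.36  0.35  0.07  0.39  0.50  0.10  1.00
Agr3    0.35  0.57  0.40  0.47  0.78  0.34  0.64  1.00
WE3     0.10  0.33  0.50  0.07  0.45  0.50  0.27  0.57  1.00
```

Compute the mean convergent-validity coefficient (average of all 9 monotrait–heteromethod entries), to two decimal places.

Convergent values: 0.41, 0.36, 0.39, 0.65, 0.57, 0.78, 0.41, 0.50, 0.50; mean = 4.57/9 = 0.51.

0.51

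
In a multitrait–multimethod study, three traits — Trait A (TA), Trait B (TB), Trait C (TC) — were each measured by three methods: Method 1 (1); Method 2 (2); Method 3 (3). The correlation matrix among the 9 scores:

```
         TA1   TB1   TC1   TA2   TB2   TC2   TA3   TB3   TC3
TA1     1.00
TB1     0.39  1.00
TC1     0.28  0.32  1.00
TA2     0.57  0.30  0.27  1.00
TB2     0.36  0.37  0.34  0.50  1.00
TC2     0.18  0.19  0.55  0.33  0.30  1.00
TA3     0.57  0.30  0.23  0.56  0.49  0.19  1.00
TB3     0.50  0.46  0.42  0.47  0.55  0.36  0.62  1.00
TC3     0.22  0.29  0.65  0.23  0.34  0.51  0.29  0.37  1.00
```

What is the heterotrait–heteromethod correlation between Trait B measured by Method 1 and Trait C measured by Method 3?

0.29

Different traits and methods: r(TB1, TC3) = 0.29.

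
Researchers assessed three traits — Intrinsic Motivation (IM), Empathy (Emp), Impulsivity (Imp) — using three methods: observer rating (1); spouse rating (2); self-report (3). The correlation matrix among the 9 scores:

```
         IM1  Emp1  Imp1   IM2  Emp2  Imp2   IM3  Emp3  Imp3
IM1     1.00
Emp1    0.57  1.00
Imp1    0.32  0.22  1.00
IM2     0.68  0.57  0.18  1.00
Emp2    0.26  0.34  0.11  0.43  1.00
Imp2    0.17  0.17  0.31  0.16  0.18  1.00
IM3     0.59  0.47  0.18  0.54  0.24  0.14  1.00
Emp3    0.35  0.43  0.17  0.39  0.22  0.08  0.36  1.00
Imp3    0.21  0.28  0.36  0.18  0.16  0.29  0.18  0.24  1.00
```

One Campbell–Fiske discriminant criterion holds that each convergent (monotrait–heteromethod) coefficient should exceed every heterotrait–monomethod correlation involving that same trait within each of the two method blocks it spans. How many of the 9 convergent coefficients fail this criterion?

Each convergent coefficient versus the relevant comparison correlations:
IM (methods 1·2): 0.68 vs {0.57, 0.43, 0.32, 0.16} → pass.
IM (methods 1·3): 0.59 vs {0.57, 0.36, 0.32, 0.18} → pass.
IM (methods 2·3): 0.54 vs {0.43, 0.36, 0.16, 0.18} → pass.
Emp (methods 1·2): 0.34 vs {0.57, 0.43, 0.22, 0.18} → fail.
Emp (methods 1·3): 0.43 vs {0.57, 0.36, 0.22, 0.24} → fail.
Emp (methods 2·3): 0.22 vs {0.43, 0.36, 0.18, 0.24} → fail.
Imp (methods 1·2): 0.31 vs {0.32, 0.16, 0.22, 0.18} → fail.
Imp (methods 1·3): 0.36 vs {0.32, 0.18, 0.22, 0.24} → pass.
Imp (methods 2·3): 0.29 vs {0.16, 0.18, 0.18, 0.24} → pass.
4 of 9 fail.

4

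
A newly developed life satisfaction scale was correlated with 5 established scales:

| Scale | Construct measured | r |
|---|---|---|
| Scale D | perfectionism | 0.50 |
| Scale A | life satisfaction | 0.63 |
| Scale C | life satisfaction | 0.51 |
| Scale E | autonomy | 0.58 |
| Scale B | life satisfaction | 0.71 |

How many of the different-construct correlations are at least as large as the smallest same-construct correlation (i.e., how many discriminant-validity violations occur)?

1

Convergent (same construct = life satisfaction): Scale A, Scale C, Scale B.
Smallest convergent = 0.51. Discriminant values: 0.50, 0.58; count ≥ 0.51 → 1.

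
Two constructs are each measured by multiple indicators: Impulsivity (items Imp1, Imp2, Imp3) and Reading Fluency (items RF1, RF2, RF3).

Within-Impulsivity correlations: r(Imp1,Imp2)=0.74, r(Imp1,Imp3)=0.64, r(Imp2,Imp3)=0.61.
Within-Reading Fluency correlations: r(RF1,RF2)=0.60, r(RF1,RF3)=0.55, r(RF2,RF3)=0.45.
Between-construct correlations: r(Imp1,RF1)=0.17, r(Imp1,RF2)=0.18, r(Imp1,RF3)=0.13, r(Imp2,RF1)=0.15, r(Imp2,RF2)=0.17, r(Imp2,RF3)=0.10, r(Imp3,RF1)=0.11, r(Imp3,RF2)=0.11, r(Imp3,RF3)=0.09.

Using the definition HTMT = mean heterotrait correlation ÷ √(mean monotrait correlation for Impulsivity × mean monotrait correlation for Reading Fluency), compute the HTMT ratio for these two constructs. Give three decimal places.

0.226

Between-construct mean = 1.21/9 = 0.1344.
Mean within-Imp = 1.99/3 = 0.6633; mean within-RF = 1.60/3 = 0.5333.
Geometric mean = √(0.6633 × 0.5333) = 0.5948.
HTMT = 0.1344 / 0.5948 = 0.226.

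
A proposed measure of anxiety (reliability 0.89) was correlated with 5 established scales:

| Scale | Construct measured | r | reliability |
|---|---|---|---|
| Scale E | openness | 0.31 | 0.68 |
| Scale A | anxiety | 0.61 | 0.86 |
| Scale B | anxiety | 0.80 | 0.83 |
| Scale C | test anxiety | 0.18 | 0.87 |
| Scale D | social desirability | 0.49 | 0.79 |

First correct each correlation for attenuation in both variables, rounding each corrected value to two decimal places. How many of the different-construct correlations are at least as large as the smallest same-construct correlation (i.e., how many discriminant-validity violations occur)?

0

Disattenuated r (r / √(r_scale · r_new)):
  Scale E (disc): 0.31 / √(0.68·0.89) = 0.40
  Scale A (conv): 0.61 / √(0.86·0.89) = 0.70
  Scale B (conv): 0.80 / √(0.83·0.89) = 0.93
  Scale C (disc): 0.18 / √(0.87·0.89) = 0.20
  Scale D (disc): 0.49 / √(0.79·0.89) = 0.58
Smallest convergent = 0.70. Discriminant values: 0.40, 0.20, 0.58; count ≥ 0.70 → 0.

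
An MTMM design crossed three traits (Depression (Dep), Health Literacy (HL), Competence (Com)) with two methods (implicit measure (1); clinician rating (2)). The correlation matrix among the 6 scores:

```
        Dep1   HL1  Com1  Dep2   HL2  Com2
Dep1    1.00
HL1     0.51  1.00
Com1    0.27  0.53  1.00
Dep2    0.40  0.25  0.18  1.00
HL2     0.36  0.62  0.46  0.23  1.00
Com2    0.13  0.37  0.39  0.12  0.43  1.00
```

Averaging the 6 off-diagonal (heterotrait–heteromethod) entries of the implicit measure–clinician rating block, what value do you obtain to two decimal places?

0.29

HTHM values (method 1 × method 2): 0.36, 0.13, 0.25, 0.37, 0.18, 0.46; mean = 1.75/6 = 0.29.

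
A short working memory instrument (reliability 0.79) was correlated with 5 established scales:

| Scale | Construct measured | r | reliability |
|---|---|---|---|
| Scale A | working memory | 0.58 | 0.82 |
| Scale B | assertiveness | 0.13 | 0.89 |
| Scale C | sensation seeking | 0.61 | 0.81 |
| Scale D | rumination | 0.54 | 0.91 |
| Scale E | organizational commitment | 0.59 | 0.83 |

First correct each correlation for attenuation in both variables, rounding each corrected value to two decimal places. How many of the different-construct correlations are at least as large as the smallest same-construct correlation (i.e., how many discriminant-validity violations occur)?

Disattenuated r (r / √(r_scale · r_new)):
  Scale A (conv): 0.58 / √(0.82·0.79) = 0.72
  Scale B (disc): 0.13 / √(0.89·0.79) = 0.16
  Scale C (disc): 0.61 / √(0.81·0.79) = 0.76
  Scale D (disc): 0.54 / √(0.91·0.79) = 0.64
  Scale E (disc): 0.59 / √(0.83·0.79) = 0.73
Smallest convergent = 0.72. Discriminant values: 0.16, 0.76, 0.64, 0.73; count ≥ 0.72 → 2.

2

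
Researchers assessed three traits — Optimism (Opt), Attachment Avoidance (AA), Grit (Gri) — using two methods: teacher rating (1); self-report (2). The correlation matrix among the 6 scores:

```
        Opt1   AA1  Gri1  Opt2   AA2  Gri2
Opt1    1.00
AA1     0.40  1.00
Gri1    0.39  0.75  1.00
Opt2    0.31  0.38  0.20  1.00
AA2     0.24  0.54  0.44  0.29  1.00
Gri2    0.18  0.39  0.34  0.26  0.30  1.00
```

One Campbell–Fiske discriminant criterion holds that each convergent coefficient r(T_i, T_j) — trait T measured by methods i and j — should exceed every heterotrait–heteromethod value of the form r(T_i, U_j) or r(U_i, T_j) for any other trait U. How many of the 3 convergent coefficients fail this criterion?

Checking each validity diagonal entry against its comparison values:
Opt (methods 1·2): 0.31 vs {0.24, 0.38, 0.18, 0.20} → fail.
AA (methods 1·2): 0.54 vs {0.38, 0.24, 0.39, 0.44} → pass.
Gri (methods 1·2): 0.34 vs {0.20, 0.18, 0.44, 0.39} → fail.
2 of 3 fail.

2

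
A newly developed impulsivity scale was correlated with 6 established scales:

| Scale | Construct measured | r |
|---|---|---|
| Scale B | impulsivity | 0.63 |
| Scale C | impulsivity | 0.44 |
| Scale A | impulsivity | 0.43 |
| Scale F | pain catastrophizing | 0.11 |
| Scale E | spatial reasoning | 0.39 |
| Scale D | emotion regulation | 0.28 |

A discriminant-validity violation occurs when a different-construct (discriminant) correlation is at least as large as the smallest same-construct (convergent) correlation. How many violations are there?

Convergent (same construct = impulsivity): Scale B, Scale C, Scale A.
Smallest convergent = 0.43. Discriminant values: 0.11, 0.39, 0.28; count ≥ 0.43 → 0.

0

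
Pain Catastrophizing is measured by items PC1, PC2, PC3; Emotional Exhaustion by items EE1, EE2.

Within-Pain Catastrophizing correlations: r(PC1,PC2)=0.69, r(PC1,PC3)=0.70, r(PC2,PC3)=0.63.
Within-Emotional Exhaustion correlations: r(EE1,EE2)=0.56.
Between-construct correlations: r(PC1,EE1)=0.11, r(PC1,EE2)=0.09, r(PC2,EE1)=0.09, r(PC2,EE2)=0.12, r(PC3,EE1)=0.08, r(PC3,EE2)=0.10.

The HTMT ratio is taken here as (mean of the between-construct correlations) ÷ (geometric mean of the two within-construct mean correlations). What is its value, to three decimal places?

0.160

Mean between = 0.59/6 = 0.0983.
Mean within-PC = 2.02/3 = 0.6733; mean within-EE = 0.56/1 = 0.5600.
Geometric mean = √(0.6733 × 0.5600) = 0.6140.
HTMT = 0.0983 / 0.6140 = 0.160.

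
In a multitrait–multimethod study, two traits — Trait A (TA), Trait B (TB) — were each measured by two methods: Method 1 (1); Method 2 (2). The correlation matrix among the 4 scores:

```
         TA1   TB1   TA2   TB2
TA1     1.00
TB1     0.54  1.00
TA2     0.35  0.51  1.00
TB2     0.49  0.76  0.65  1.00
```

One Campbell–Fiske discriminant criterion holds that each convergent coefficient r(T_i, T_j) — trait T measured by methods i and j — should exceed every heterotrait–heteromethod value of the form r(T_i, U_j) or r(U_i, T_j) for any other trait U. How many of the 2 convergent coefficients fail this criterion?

Convergent coefficients and their comparison sets:
TA (methods 1·2): 0.35 vs {0.49, 0.51} → fail.
TB (methods 1·2): 0.76 vs {0.51, 0.49} → pass.
1 of 2 fail.

1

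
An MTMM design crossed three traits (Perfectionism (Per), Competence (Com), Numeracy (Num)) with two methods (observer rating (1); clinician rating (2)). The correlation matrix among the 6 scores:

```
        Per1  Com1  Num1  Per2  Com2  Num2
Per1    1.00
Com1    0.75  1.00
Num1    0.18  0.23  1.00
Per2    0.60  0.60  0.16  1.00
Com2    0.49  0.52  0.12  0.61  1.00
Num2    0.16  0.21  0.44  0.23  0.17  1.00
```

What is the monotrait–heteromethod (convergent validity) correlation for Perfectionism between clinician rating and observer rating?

0.60

Same trait (Per), different methods: r(Per2, Per1) = 0.60.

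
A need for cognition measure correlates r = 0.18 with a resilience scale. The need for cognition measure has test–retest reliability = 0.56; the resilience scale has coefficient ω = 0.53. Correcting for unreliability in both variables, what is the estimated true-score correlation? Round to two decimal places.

r_true = r_obs / √(r_xx · r_yy) = 0.18 / √(0.56 × 0.53) = 0.18 / √0.2968 = 0.18 / 0.5448 ≈ 0.33.

0.33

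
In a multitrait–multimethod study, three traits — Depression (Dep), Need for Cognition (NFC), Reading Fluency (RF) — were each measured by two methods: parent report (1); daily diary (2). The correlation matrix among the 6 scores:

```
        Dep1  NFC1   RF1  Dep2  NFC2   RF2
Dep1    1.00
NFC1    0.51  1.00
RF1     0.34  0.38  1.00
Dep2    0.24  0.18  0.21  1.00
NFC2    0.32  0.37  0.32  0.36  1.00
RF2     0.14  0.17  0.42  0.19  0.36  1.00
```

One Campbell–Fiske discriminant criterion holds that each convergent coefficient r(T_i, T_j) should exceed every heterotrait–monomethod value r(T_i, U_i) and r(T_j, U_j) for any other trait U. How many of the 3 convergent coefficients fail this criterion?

2

Checking each validity diagonal entry against its comparison values:
Dep (methods 1·2): 0.24 vs {0.51, 0.36, 0.34, 0.19} → fail.
NFC (methods 1·2): 0.37 vs {0.51, 0.36, 0.38, 0.36} → fail.
RF (methods 1·2): 0.42 vs {0.34, 0.19, 0.38, 0.36} → pass.
2 of 3 fail.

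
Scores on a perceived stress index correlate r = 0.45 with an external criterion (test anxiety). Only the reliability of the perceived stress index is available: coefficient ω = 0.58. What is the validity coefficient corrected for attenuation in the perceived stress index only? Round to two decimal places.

Single correction: r_c = r_obs / √r_xx = 0.45 / √0.58 = 0.45 / 0.7616 ≈ 0.59.

0.59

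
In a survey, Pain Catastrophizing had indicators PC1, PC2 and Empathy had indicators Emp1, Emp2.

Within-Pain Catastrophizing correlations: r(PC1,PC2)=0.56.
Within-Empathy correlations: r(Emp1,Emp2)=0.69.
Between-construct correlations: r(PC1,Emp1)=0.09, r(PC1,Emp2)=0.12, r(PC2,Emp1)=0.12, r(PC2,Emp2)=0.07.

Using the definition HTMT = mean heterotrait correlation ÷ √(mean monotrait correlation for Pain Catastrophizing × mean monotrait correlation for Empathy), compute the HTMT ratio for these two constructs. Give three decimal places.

0.161

Between-construct mean = 0.40/4 = 0.1000.
Mean within-PC = 0.56/1 = 0.5600; mean within-Emp = 0.69/1 = 0.6900.
Geometric mean = √(0.5600 × 0.6900) = 0.6216.
HTMT = 0.1000 / 0.6216 = 0.161.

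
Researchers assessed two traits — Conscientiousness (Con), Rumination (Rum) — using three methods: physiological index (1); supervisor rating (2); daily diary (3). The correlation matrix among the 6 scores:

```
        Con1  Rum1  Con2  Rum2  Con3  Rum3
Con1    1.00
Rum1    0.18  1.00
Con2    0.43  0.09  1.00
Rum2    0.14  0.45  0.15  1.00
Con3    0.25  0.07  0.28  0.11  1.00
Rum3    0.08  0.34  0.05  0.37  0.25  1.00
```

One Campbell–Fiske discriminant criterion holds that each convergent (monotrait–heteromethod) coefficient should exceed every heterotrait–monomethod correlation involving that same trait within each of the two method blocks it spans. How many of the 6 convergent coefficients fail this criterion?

Each convergent coefficient versus the relevant comparison correlations:
Con (methods 1·2): 0.43 vs {0.18, 0.15} → pass.
Con (methods 1·3): 0.25 vs {0.18, 0.25} → fail.
Con (methods 2·3): 0.28 vs {0.15, 0.25} → pass.
Rum (methods 1·2): 0.45 vs {0.18, 0.15} → pass.
Rum (methods 1·3): 0.34 vs {0.18, 0.25} → pass.
Rum (methods 2·3): 0.37 vs {0.15, 0.25} → pass.
1 of 6 fail.

1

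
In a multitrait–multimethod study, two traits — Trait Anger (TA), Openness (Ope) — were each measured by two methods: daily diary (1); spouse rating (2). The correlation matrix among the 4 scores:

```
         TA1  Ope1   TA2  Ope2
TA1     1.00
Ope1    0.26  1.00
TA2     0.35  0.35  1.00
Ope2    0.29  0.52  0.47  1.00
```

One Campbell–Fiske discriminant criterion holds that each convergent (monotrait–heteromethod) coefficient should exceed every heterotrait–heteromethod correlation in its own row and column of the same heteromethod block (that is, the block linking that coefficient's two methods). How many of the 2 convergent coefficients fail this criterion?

1

Convergent coefficients and their comparison sets:
TA (methods 1·2): 0.35 vs {0.29, 0.35} → fail.
Ope (methods 1·2): 0.52 vs {0.35, 0.29} → pass.
1 of 2 fail.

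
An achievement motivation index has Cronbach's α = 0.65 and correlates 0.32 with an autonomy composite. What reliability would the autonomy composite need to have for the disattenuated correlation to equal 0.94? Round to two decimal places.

0.18

r_true = r_obs / √(r_xx · r_yy) ⇒ 0.94 = 0.32 / √(0.65 · r_yy).
√(0.65 · r_yy) = 0.32 / 0.94 = 0.3404; 0.65 · r_yy = 0.1159; r_yy = 0.1159 / 0.65 ≈ 0.18.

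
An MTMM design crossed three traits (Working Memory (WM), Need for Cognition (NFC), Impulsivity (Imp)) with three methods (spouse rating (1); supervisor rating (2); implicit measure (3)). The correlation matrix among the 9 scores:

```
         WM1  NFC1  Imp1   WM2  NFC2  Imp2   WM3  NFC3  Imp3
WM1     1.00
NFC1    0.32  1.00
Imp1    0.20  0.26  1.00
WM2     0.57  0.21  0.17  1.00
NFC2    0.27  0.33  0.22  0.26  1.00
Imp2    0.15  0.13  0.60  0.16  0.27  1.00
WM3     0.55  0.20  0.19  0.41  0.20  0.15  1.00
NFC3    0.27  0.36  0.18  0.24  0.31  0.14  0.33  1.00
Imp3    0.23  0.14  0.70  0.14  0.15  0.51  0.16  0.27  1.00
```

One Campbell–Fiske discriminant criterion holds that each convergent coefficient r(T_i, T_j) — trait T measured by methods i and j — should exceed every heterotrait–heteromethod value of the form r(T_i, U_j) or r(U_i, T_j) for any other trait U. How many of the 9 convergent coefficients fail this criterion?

0

Each convergent coefficient versus the relevant comparison correlations:
WM (methods 1·2): 0.57 vs {0.27, 0.21, 0.15, 0.17} → pass.
WM (methods 1·3): 0.55 vs {0.27, 0.20, 0.23, 0.19} → pass.
WM (methods 2·3): 0.41 vs {0.24, 0.20, 0.14, 0.15} → pass.
NFC (methods 1·2): 0.33 vs {0.21, 0.27, 0.13, 0.22} → pass.
NFC (methods 1·3): 0.36 vs {0.20, 0.27, 0.14, 0.18} → pass.
NFC (methods 2·3): 0.31 vs {0.20, 0.24, 0.15, 0.14} → pass.
Imp (methods 1·2): 0.60 vs {0.17, 0.15, 0.22, 0.13} → pass.
Imp (methods 1·3): 0.70 vs {0.19, 0.23, 0.18, 0.14} → pass.
Imp (methods 2·3): 0.51 vs {0.15, 0.14, 0.14, 0.15} → pass.
0 of 9 fail.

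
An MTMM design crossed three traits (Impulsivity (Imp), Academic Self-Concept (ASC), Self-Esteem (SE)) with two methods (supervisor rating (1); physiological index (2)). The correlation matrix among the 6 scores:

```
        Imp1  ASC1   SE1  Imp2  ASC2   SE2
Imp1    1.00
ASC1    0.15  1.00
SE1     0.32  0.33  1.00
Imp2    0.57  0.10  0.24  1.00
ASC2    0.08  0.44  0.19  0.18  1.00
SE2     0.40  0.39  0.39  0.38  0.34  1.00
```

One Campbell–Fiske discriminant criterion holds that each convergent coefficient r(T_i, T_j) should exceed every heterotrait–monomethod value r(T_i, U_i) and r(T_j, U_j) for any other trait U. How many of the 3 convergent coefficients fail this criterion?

0

Convergent coefficients and their comparison sets:
Imp (methods 1·2): 0.57 vs {0.15, 0.18, 0.32, 0.38} → pass.
ASC (methods 1·2): 0.44 vs {0.15, 0.18, 0.33, 0.34} → pass.
SE (methods 1·2): 0.39 vs {0.32, 0.38, 0.33, 0.34} → pass.
0 of 3 fail.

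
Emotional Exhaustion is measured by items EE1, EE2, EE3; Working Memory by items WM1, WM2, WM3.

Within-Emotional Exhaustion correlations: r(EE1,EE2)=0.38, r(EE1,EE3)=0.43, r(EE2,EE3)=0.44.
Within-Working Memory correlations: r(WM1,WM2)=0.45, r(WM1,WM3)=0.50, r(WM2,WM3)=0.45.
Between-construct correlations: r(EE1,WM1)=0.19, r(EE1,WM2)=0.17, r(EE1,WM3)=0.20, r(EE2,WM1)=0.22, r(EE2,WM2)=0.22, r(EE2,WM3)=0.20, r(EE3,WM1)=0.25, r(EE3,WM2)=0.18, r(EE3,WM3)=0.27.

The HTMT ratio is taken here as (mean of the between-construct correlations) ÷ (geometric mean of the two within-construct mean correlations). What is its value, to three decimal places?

Mean heterotrait r = 1.90/9 = 0.2111.
Mean within-EE = 1.25/3 = 0.4167; mean within-WM = 1.40/3 = 0.4667.
Geometric mean = √(0.4167 × 0.4667) = 0.4410.
HTMT = 0.2111 / 0.4410 = 0.479.

0.479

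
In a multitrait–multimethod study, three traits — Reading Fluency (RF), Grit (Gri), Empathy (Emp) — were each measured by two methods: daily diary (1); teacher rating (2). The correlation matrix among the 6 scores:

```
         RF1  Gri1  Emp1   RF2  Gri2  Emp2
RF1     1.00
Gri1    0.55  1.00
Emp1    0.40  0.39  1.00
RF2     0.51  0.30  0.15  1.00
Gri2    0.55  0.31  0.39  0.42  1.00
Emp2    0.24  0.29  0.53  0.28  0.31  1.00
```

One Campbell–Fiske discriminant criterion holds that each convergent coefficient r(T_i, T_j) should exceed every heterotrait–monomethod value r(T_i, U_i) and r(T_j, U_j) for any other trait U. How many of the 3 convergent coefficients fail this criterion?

Each convergent coefficient versus the relevant comparison correlations:
RF (methods 1·2): 0.51 vs {0.55, 0.42, 0.40, 0.28} → fail.
Gri (methods 1·2): 0.31 vs {0.55, 0.42, 0.39, 0.31} → fail.
Emp (methods 1·2): 0.53 vs {0.40, 0.28, 0.39, 0.31} → pass.
2 of 3 fail.

2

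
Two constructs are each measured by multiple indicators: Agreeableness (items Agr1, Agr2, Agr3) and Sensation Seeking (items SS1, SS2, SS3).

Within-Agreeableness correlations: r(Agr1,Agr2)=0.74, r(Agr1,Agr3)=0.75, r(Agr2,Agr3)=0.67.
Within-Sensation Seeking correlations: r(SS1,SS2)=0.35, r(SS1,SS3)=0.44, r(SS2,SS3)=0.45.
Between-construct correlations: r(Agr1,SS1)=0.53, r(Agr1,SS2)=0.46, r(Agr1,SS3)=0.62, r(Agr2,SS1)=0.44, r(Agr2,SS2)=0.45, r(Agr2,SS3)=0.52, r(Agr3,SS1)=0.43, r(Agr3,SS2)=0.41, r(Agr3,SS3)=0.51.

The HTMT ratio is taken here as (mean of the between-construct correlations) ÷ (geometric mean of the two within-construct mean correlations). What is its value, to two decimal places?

0.89

Mean heterotrait r = 4.37/9 = 0.4856.
Mean within-Agr = 2.16/3 = 0.7200; mean within-SS = 1.24/3 = 0.4133.
Geometric mean = √(0.7200 × 0.4133) = 0.5455.
HTMT = 0.4856 / 0.5455 = 0.89.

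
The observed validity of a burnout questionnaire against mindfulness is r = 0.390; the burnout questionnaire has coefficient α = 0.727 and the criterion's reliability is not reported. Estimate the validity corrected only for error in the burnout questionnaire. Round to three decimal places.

Single correction: r_c = r_obs / √r_xx = 0.390 / √0.727 = 0.390 / 0.8526 ≈ 0.457.

0.457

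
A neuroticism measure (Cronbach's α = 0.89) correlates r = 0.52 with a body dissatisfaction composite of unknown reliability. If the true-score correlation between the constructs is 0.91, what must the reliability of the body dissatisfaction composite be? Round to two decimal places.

0.37

r_true = r_obs / √(r_xx · r_yy) ⇒ 0.91 = 0.52 / √(0.89 · r_yy).
√(0.89 · r_yy) = 0.52 / 0.91 = 0.5714; 0.89 · r_yy = 0.3265; r_yy = 0.3265 / 0.89 ≈ 0.37.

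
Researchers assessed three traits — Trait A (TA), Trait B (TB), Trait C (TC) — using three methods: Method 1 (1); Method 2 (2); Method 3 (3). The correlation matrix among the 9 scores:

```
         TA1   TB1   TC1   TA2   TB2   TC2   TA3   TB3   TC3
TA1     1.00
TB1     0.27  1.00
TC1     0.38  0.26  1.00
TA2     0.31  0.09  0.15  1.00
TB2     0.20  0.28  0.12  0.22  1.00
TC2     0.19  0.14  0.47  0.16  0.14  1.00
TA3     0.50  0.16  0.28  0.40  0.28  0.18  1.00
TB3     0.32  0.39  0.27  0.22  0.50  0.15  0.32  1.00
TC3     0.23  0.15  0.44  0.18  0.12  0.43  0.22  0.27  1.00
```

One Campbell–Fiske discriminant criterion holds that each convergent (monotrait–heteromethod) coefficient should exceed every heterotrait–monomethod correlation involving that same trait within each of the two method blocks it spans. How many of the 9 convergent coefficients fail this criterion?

Convergent coefficients and their comparison sets:
TA (methods 1·2): 0.31 vs {0.27, 0.22, 0.38, 0.16} → fail.
TA (methods 1·3): 0.50 vs {0.27, 0.32, 0.38, 0.22} → pass.
TA (methods 2·3): 0.40 vs {0.22, 0.32, 0.16, 0.22} → pass.
TB (methods 1·2): 0.28 vs {0.27, 0.22, 0.26, 0.14} → pass.
TB (methods 1·3): 0.39 vs {0.27, 0.32, 0.26, 0.27} → pass.
TB (methods 2·3): 0.50 vs {0.22, 0.32, 0.14, 0.27} → pass.
TC (methods 1·2): 0.47 vs {0.38, 0.16, 0.26, 0.14} → pass.
TC (methods 1·3): 0.44 vs {0.38, 0.22, 0.26, 0.27} → pass.
TC (methods 2·3): 0.43 vs {0.16, 0.22, 0.14, 0.27} → pass.
1 of 9 fail.

1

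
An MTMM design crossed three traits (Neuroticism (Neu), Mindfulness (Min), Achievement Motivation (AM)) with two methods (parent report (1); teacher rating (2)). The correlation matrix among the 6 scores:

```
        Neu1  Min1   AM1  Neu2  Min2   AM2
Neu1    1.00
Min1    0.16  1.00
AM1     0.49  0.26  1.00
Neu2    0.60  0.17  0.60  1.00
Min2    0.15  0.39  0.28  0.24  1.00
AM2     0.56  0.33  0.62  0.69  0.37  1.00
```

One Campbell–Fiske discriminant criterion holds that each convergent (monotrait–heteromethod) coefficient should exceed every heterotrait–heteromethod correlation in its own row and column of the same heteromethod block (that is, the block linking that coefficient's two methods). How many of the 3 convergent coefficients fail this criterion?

1

Checking each validity diagonal entry against its comparison values:
Neu (methods 1·2): 0.60 vs {0.15, 0.17, 0.56, 0.60} → fail.
Min (methods 1·2): 0.39 vs {0.17, 0.15, 0.33, 0.28} → pass.
AM (methods 1·2): 0.62 vs {0.60, 0.56, 0.28, 0.33} → pass.
1 of 3 fail.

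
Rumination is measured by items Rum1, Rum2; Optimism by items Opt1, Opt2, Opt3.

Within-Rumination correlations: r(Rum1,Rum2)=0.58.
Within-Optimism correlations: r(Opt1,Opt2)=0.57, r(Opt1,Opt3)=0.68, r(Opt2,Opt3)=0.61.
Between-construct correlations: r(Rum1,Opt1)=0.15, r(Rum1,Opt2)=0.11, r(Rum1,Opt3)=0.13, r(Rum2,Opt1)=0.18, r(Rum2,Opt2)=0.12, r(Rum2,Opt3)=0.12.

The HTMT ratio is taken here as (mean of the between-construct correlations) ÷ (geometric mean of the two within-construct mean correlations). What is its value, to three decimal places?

0.225

Mean between = 0.81/6 = 0.1350.
Mean within-Rum = 0.58/1 = 0.5800; mean within-Opt = 1.86/3 = 0.6200.
Geometric mean = √(0.5800 × 0.6200) = 0.5997.
HTMT = 0.1350 / 0.5997 = 0.225.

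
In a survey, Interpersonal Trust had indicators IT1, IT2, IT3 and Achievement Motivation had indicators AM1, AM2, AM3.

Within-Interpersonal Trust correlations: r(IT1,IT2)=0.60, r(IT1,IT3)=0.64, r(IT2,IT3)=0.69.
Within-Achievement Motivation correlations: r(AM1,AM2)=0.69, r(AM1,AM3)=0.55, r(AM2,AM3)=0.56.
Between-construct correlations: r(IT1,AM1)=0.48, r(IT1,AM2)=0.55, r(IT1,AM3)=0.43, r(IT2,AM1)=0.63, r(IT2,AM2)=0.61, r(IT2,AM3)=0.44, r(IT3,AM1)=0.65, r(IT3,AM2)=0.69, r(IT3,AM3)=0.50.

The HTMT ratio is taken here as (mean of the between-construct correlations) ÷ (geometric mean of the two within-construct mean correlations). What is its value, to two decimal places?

Mean between = 4.98/9 = 0.5533.
Mean within-IT = 1.93/3 = 0.6433; mean within-AM = 1.80/3 = 0.6000.
Geometric mean = √(0.6433 × 0.6000) = 0.6213.
HTMT = 0.5533 / 0.6213 = 0.89.

0.89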